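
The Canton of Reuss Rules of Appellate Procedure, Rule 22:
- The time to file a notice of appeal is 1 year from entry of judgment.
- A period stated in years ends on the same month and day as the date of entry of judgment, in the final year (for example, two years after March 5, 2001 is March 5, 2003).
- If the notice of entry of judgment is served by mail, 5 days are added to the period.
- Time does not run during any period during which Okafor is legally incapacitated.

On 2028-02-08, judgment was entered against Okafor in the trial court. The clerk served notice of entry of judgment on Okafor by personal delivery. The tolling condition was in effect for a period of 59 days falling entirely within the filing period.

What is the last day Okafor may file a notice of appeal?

April 8, 2029

1 year after 2028-02-08 is February 8, 2029.
Service was not by mail, so no mail extension applies.
Tolling adds 59 days: February 8, 2029 + 59 days = April 8, 2029.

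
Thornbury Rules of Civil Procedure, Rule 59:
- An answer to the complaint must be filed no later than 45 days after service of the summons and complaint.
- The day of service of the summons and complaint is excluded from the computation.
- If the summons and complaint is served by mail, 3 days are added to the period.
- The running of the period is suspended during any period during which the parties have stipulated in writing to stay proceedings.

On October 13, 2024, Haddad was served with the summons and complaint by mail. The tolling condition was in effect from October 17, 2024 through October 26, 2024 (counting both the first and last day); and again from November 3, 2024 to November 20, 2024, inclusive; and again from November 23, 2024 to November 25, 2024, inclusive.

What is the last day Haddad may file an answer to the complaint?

45 days after October 13, 2024 is November 27, 2024.
Service was by mail, adding 3 days: November 27, 2024 + 3 days = November 30, 2024.
From October 17, 2024 through October 26, 2024 inclusive is 10 days; tolling adds 10 days: November 30, 2024 + 10 days = December 10, 2024.
From November 3, 2024 through November 20, 2024 inclusive is 18 days; tolling adds 18 days: December 10, 2024 + 18 days = December 28, 2024.
From November 23, 2024 through November 25, 2024 inclusive is 3 days; tolling adds 3 days: December 28, 2024 + 3 days = December 31, 2024.

December 31, 2024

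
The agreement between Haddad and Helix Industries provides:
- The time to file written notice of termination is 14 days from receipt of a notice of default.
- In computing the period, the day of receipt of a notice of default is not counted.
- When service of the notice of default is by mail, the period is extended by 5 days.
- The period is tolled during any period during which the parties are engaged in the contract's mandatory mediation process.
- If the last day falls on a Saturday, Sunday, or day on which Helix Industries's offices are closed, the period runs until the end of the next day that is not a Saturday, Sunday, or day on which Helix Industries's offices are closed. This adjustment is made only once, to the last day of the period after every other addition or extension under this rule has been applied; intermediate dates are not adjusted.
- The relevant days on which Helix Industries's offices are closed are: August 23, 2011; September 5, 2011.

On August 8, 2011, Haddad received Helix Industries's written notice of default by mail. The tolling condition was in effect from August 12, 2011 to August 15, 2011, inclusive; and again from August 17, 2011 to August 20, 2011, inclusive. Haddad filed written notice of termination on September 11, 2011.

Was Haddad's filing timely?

14 days after August 8, 2011 is August 22, 2011.
Service was by mail, adding 5 days: August 22, 2011 + 5 days = August 27, 2011.
From August 12, 2011 through August 15, 2011 inclusive is 4 days; tolling adds 4 days: August 27, 2011 + 4 days = August 31, 2011.
From August 17, 2011 through August 20, 2011 inclusive is 4 days; tolling adds 4 days: August 31, 2011 + 4 days = September 4, 2011.
September 4, 2011 is Sunday; September 5, 2011 is a listed holiday. The next qualifying day is September 6, 2011.
The deadline is September 6, 2011; the filing on September 11, 2011 is after that date.

No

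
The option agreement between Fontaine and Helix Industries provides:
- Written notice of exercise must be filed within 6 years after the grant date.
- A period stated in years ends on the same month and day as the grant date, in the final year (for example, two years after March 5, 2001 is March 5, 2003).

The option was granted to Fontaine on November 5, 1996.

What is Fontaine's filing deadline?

November 5, 2002

6 years after November 5, 1996 is November 5, 2002.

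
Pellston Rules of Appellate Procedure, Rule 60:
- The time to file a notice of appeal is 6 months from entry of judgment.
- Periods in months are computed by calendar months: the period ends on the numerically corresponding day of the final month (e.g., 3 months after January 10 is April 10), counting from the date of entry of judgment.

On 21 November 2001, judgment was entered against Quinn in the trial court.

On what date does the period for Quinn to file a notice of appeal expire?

May 21, 2002

6 months after 21 November 2001 is May 21, 2002.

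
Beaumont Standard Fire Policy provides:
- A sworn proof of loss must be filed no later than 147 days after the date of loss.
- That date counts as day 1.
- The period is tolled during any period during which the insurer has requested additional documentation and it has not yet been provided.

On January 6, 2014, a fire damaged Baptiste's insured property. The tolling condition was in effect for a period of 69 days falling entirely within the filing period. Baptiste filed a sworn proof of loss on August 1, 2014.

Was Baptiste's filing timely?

Yes

Counting January 6, 2014 as day 1, day 147 is June 1, 2014.
Tolling adds 69 days: June 1, 2014 + 69 days = August 9, 2014.
The deadline is August 9, 2014; the filing on August 1, 2014 is on or before that date.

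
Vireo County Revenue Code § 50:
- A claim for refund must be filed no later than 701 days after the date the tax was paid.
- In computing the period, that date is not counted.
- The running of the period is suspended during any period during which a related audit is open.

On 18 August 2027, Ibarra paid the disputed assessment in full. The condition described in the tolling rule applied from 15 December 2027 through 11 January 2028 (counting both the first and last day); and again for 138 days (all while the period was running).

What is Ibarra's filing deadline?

January 1, 2030

701 days after 18 August 2027 is July 19, 2029.
From December 15, 2027 through January 11, 2028 inclusive is 28 days; tolling adds 28 days: July 19, 2029 + 28 days = August 16, 2029.
Tolling adds 138 days: August 16, 2029 + 138 days = January 1, 2030.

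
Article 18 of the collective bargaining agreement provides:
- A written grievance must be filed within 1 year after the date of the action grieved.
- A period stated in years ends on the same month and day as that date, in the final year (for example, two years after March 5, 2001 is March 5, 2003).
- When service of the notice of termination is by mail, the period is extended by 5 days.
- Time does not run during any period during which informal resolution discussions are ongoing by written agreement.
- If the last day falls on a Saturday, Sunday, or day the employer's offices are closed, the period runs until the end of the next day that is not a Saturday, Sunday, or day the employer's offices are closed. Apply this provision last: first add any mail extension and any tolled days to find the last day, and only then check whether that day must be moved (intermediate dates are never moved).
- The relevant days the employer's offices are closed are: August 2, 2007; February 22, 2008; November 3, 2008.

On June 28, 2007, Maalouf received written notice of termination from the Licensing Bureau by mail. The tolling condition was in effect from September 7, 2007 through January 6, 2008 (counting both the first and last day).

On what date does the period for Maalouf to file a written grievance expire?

1 year after June 28, 2007 is June 28, 2008.
Service was by mail, adding 5 days: June 28, 2008 + 5 days = July 3, 2008.
From September 7, 2007 through January 6, 2008 inclusive is 122 days; tolling adds 122 days: July 3, 2008 + 122 days = November 2, 2008.
November 2, 2008 is Sunday; November 3, 2008 is a listed holiday. The next qualifying day is November 4, 2008.

November 4, 2008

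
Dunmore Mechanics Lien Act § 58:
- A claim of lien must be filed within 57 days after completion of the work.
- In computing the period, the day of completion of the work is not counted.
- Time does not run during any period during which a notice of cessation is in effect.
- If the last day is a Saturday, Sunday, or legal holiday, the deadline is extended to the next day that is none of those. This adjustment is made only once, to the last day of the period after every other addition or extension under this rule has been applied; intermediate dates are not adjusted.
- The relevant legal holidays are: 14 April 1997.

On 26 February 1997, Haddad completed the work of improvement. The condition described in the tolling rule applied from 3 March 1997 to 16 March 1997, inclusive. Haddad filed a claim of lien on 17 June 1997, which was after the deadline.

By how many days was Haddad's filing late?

40 days

57 days after 26 February 1997 is April 24, 1997.
From March 3, 1997 through March 16, 1997 inclusive is 14 days; tolling adds 14 days: April 24, 1997 + 14 days = May 8, 1997.
May 8, 1997 is a Thursday and not a legal holiday, so no extension applies.
The deadline is May 8, 1997; from May 8, 1997 to June 17, 1997 is 40 days.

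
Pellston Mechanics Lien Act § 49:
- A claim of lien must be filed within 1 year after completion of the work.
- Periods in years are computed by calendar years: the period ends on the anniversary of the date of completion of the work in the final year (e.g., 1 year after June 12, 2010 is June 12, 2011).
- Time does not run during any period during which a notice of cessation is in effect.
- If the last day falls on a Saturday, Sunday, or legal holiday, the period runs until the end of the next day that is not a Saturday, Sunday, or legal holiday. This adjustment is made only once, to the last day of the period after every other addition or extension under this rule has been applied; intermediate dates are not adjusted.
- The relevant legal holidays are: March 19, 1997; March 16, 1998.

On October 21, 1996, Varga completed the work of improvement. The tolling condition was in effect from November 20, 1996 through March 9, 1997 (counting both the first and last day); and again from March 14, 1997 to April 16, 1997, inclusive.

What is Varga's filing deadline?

March 17, 1998

1 year after October 21, 1996 is October 21, 1997.
From November 20, 1996 through March 9, 1997 inclusive is 110 days; tolling adds 110 days: October 21, 1997 + 110 days = February 8, 1998.
From March 14, 1997 through April 16, 1997 inclusive is 34 days; tolling adds 34 days: February 8, 1998 + 34 days = March 14, 1998.
March 14, 1998 is Saturday; March 15, 1998 is Sunday; March 16, 1998 is a listed holiday. The next qualifying day is March 17, 1998.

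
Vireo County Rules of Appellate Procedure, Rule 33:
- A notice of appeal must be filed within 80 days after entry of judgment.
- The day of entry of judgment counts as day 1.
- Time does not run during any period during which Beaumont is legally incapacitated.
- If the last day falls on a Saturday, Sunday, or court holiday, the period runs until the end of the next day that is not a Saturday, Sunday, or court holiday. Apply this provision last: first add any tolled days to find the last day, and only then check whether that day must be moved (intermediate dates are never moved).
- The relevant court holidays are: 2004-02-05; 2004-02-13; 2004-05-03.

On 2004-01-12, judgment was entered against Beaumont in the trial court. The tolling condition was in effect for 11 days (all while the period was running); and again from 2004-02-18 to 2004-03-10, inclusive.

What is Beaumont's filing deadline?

May 4, 2004

Counting 2004-01-12 as day 1, day 80 is March 31, 2004.
Tolling adds 11 days: March 31, 2004 + 11 days = April 11, 2004.
From February 18, 2004 through March 10, 2004 inclusive is 22 days; tolling adds 22 days: April 11, 2004 + 22 days = May 3, 2004.
May 3, 2004 is a listed holiday. The next qualifying day is May 4, 2004.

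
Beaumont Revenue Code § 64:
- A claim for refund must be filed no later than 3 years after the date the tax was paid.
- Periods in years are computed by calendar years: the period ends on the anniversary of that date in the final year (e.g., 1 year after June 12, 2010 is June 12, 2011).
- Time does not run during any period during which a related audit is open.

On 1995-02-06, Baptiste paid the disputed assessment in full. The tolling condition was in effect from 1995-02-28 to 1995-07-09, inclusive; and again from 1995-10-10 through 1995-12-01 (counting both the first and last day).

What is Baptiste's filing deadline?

August 10, 1998

3 years after 1995-02-06 is February 6, 1998.
From February 28, 1995 through July 9, 1995 inclusive is 132 days; tolling adds 132 days: February 6, 1998 + 132 days = June 18, 1998.
From October 10, 1995 through December 1, 1995 inclusive is 53 days; tolling adds 53 days: June 18, 1998 + 53 days = August 10, 1998.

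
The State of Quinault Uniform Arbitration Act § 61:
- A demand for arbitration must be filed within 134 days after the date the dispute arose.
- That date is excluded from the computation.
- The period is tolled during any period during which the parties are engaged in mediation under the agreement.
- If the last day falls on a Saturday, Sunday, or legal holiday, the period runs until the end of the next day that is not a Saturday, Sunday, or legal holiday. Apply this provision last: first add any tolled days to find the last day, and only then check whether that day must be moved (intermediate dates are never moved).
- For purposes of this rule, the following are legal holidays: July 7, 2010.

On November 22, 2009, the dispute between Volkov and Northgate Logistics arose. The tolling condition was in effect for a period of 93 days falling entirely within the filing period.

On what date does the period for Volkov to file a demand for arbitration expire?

July 8, 2010

134 days after November 22, 2009 is April 5, 2010.
Tolling adds 93 days: April 5, 2010 + 93 days = July 7, 2010.
July 7, 2010 is a listed holiday. The next qualifying day is July 8, 2010.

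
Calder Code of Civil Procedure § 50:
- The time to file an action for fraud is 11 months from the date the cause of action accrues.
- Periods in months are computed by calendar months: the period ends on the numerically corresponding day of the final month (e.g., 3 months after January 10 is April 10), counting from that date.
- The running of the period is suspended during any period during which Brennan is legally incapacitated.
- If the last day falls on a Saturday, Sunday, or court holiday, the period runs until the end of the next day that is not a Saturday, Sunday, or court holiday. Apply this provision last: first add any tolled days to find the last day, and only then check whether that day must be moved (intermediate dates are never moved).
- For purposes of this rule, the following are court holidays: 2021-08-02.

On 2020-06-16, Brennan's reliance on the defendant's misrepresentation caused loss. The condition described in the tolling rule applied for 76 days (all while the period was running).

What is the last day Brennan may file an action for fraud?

11 months after 2020-06-16 is May 16, 2021.
Tolling adds 76 days: May 16, 2021 + 76 days = July 31, 2021.
July 31, 2021 is Saturday; August 1, 2021 is Sunday; August 2, 2021 is a listed holiday. The next qualifying day is August 3, 2021.

August 3, 2021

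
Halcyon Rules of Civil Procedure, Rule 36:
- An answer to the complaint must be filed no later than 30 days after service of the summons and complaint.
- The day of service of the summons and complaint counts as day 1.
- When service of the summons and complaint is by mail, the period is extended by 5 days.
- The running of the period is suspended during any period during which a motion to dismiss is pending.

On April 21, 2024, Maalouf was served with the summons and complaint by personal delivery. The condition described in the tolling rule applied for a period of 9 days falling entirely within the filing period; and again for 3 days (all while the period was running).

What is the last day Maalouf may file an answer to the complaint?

June 1, 2024

Counting April 21, 2024 as day 1, day 30 is May 20, 2024.
Service was not by mail, so no mail extension applies.
Tolling adds 9 days: May 20, 2024 + 9 days = May 29, 2024.
Tolling adds 3 days: May 29, 2024 + 3 days = June 1, 2024.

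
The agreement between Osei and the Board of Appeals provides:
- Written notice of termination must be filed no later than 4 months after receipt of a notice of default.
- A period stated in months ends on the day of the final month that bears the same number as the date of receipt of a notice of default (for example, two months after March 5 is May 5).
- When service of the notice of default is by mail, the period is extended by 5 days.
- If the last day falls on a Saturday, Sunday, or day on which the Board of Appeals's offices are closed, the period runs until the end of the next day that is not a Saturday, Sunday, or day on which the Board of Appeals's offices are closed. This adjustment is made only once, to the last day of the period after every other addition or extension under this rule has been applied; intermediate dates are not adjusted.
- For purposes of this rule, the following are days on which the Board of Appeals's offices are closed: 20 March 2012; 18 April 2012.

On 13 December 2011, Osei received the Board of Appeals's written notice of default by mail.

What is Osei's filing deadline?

April 19, 2012

4 months after 13 December 2011 is April 13, 2012.
Service was by mail, adding 5 days: April 13, 2012 + 5 days = April 18, 2012.
April 18, 2012 is a listed holiday. The next qualifying day is April 19, 2012.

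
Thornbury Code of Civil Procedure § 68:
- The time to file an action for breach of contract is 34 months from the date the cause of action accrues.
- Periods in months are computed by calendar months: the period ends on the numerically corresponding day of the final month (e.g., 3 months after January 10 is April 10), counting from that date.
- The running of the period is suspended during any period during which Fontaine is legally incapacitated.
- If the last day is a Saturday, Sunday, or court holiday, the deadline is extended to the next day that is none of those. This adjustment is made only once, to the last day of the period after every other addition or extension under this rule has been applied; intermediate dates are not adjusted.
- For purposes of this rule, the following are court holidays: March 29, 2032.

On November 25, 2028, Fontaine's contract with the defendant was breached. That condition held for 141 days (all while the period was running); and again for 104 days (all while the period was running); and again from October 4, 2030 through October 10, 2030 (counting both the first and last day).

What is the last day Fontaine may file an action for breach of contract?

34 months after November 25, 2028 is September 25, 2031.
Tolling adds 141 days: September 25, 2031 + 141 days = February 13, 2032.
Tolling adds 104 days: February 13, 2032 + 104 days = May 27, 2032.
From October 4, 2030 through October 10, 2030 inclusive is 7 days; tolling adds 7 days: May 27, 2032 + 7 days = June 3, 2032.
June 3, 2032 is a Thursday and not a court holiday, so no extension applies.

June 3, 2032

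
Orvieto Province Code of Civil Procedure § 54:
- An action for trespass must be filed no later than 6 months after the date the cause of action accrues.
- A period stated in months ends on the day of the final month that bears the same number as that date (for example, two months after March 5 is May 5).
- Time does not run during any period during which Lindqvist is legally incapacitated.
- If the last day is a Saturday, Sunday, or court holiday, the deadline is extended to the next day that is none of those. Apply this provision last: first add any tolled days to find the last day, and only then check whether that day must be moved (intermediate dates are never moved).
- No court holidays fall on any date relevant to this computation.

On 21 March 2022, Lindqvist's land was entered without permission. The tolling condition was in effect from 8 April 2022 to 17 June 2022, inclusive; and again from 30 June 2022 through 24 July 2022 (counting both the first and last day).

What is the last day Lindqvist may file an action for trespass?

December 26, 2022

6 months after 21 March 2022 is September 21, 2022.
From April 8, 2022 through June 17, 2022 inclusive is 71 days; tolling adds 71 days: September 21, 2022 + 71 days = December 1, 2022.
From June 30, 2022 through July 24, 2022 inclusive is 25 days; tolling adds 25 days: December 1, 2022 + 25 days = December 26, 2022.
December 26, 2022 is a Monday and not a court holiday, so no extension applies.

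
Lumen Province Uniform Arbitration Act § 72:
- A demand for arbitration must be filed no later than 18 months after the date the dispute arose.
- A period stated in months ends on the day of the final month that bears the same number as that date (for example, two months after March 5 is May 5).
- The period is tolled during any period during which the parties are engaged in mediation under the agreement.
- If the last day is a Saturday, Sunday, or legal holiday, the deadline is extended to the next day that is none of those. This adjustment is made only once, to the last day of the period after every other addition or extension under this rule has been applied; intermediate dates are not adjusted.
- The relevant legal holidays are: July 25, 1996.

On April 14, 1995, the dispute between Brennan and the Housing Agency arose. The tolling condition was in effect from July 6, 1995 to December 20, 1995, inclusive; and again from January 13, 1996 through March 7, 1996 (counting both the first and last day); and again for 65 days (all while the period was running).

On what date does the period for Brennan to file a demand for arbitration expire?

18 months after April 14, 1995 is October 14, 1996.
From July 6, 1995 through December 20, 1995 inclusive is 168 days; tolling adds 168 days: October 14, 1996 + 168 days = March 31, 1997.
From January 13, 1996 through March 7, 1996 inclusive is 55 days; tolling adds 55 days: March 31, 1997 + 55 days = May 25, 1997.
Tolling adds 65 days: May 25, 1997 + 65 days = July 29, 1997.
July 29, 1997 is a Tuesday and not a legal holiday, so no extension applies.

July 29, 1997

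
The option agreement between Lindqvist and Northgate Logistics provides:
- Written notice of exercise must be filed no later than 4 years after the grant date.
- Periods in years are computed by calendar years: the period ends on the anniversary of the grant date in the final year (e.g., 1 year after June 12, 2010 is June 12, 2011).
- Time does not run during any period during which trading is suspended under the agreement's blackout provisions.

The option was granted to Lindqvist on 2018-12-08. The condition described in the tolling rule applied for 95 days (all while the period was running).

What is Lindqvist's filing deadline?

March 13, 2023

4 years after 2018-12-08 is December 8, 2022.
Tolling adds 95 days: December 8, 2022 + 95 days = March 13, 2023.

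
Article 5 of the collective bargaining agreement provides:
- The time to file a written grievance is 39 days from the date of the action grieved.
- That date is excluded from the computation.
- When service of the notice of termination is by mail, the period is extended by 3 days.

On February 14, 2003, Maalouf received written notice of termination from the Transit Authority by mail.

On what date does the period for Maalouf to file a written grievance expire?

39 days after February 14, 2003 is March 25, 2003.
Service was by mail, adding 3 days: March 25, 2003 + 3 days = March 28, 2003.

March 28, 2003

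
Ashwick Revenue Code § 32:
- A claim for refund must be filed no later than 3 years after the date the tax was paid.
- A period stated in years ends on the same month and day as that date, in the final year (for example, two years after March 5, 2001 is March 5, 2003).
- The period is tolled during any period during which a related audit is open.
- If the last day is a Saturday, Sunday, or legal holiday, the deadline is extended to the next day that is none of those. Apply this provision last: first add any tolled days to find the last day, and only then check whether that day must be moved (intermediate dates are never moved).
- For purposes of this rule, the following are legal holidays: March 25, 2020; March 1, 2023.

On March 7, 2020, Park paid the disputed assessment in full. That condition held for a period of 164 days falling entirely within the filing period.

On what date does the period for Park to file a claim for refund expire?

August 18, 2023

3 years after March 7, 2020 is March 7, 2023.
Tolling adds 164 days: March 7, 2023 + 164 days = August 18, 2023.
August 18, 2023 is a Friday and not a legal holiday, so no extension applies.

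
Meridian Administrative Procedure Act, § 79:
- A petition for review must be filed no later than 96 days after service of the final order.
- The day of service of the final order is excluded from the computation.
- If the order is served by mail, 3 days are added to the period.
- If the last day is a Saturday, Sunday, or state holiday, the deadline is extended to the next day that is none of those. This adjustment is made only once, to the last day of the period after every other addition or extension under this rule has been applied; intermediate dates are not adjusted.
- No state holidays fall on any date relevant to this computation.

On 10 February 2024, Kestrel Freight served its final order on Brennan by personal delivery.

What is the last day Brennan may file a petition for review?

96 days after 10 February 2024 is May 16, 2024.
Service was not by mail, so no mail extension applies.
May 16, 2024 is a Thursday and not a state holiday, so no extension applies.

May 16, 2024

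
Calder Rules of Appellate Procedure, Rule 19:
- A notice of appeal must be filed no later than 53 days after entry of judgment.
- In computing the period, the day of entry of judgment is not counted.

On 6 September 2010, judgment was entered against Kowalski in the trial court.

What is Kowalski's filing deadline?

53 days after 6 September 2010 is October 29, 2010.

October 29, 2010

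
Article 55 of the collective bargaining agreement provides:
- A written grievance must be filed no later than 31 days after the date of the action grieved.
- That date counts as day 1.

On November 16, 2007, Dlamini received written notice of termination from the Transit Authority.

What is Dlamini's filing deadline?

December 16, 2007

Counting November 16, 2007 as day 1, day 31 is December 16, 2007.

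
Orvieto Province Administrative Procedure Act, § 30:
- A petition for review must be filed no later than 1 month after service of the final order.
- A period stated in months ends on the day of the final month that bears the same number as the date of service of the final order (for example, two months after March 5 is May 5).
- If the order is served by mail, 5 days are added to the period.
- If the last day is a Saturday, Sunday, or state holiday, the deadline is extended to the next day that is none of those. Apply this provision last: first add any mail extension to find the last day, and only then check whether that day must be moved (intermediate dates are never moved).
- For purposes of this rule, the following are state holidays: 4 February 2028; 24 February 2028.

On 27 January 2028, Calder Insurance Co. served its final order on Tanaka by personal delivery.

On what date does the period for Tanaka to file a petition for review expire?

February 28, 2028

1 month after 27 January 2028 is February 27, 2028.
Service was not by mail, so no mail extension applies.
February 27, 2028 is Sunday. The next qualifying day is February 28, 2028.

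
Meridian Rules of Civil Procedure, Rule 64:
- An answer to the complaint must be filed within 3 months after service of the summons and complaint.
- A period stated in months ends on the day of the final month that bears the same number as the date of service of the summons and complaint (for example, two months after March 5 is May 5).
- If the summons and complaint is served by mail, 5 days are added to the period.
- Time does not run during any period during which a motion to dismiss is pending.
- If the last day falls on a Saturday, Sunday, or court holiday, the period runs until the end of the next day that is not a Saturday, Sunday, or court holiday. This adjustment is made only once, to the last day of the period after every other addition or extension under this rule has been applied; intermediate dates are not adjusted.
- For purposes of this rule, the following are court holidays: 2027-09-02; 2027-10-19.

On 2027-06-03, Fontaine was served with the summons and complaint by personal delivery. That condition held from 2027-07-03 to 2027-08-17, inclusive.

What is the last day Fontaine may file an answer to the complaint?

October 20, 2027

3 months after 2027-06-03 is September 3, 2027.
Service was not by mail, so no mail extension applies.
From July 3, 2027 through August 17, 2027 inclusive is 46 days; tolling adds 46 days: September 3, 2027 + 46 days = October 19, 2027.
October 19, 2027 is a listed holiday. The next qualifying day is October 20, 2027.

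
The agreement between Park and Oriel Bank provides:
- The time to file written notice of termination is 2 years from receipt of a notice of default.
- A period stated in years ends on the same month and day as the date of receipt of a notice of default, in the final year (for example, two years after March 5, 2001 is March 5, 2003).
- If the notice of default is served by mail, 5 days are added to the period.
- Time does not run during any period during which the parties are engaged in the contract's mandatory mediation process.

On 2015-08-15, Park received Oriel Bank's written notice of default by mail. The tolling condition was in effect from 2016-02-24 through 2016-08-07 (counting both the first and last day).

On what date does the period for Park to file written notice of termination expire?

February 2, 2018

2 years after 2015-08-15 is August 15, 2017.
Service was by mail, adding 5 days: August 15, 2017 + 5 days = August 20, 2017.
From February 24, 2016 through August 7, 2016 inclusive is 166 days; tolling adds 166 days: August 20, 2017 + 166 days = February 2, 2018.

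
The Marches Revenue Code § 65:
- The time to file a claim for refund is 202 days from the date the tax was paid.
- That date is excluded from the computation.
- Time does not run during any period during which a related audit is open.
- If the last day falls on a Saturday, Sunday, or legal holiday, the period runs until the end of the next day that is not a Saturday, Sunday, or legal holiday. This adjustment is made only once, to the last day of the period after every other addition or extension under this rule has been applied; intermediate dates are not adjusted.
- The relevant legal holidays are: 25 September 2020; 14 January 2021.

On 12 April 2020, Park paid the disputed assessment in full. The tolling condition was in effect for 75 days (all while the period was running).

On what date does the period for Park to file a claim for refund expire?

January 15, 2021

202 days after 12 April 2020 is October 31, 2020.
Tolling adds 75 days: October 31, 2020 + 75 days = January 14, 2021.
January 14, 2021 is a listed holiday. The next qualifying day is January 15, 2021.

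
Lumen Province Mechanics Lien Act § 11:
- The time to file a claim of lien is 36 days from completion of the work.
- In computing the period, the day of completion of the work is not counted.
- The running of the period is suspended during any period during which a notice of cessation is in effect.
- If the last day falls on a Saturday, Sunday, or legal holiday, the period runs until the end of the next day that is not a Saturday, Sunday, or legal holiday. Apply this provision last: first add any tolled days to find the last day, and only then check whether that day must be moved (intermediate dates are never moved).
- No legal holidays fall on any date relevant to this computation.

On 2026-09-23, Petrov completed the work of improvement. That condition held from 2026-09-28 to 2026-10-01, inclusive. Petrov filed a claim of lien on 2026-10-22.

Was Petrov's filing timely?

Yes

36 days after 2026-09-23 is October 29, 2026.
From September 28, 2026 through October 1, 2026 inclusive is 4 days; tolling adds 4 days: October 29, 2026 + 4 days = November 2, 2026.
November 2, 2026 is a Monday and not a legal holiday, so no extension applies.
The deadline is November 2, 2026; the filing on October 22, 2026 is on or before that date.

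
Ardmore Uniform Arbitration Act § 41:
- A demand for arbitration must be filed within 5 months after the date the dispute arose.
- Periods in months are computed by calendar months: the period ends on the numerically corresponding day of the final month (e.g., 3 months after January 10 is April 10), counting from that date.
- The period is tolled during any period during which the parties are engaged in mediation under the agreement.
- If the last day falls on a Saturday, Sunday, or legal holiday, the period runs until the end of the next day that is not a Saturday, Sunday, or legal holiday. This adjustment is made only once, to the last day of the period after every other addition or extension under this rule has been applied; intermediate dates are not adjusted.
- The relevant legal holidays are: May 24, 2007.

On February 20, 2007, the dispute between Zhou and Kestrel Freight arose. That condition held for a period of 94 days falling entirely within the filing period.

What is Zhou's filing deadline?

5 months after February 20, 2007 is July 20, 2007.
Tolling adds 94 days: July 20, 2007 + 94 days = October 22, 2007.
October 22, 2007 is a Monday and not a legal holiday, so no extension applies.

October 22, 2007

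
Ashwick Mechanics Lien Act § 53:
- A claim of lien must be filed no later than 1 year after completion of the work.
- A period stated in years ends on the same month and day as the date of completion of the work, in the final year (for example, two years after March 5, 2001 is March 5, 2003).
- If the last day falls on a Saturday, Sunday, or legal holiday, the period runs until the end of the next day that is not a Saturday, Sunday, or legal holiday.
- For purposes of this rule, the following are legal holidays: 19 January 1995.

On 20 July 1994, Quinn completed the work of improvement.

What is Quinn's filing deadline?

July 20, 1995

1 year after 20 July 1994 is July 20, 1995.
July 20, 1995 is a Thursday and not a legal holiday, so no extension applies.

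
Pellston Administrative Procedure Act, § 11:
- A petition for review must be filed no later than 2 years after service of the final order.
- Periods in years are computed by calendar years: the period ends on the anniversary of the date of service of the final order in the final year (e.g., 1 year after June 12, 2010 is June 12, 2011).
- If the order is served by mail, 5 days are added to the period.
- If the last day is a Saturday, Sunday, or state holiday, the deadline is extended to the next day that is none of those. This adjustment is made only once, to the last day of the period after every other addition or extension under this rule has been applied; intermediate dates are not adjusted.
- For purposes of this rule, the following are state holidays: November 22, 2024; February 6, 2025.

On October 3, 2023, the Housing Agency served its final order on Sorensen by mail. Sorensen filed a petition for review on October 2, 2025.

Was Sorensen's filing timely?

Yes

2 years after October 3, 2023 is October 3, 2025.
Service was by mail, adding 5 days: October 3, 2025 + 5 days = October 8, 2025.
October 8, 2025 is a Wednesday and not a state holiday, so no extension applies.
The deadline is October 8, 2025; the filing on October 2, 2025 is on or before that date.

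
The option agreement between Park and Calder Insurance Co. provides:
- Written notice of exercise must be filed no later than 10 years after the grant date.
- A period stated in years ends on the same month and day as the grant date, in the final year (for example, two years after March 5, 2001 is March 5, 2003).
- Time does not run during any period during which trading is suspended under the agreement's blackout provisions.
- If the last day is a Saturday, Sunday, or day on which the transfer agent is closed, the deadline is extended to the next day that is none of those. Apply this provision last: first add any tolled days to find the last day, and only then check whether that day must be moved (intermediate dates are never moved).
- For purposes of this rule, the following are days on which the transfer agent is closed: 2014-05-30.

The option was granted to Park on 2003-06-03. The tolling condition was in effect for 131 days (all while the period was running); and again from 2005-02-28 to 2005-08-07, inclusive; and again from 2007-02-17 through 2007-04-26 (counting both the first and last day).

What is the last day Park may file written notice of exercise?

June 2, 2014

10 years after 2003-06-03 is June 3, 2013.
Tolling adds 131 days: June 3, 2013 + 131 days = October 12, 2013.
From February 28, 2005 through August 7, 2005 inclusive is 161 days; tolling adds 161 days: October 12, 2013 + 161 days = March 22, 2014.
From February 17, 2007 through April 26, 2007 inclusive is 69 days; tolling adds 69 days: March 22, 2014 + 69 days = May 30, 2014.
May 30, 2014 is a listed holiday; May 31, 2014 is Saturday; June 1, 2014 is Sunday. The next qualifying day is June 2, 2014.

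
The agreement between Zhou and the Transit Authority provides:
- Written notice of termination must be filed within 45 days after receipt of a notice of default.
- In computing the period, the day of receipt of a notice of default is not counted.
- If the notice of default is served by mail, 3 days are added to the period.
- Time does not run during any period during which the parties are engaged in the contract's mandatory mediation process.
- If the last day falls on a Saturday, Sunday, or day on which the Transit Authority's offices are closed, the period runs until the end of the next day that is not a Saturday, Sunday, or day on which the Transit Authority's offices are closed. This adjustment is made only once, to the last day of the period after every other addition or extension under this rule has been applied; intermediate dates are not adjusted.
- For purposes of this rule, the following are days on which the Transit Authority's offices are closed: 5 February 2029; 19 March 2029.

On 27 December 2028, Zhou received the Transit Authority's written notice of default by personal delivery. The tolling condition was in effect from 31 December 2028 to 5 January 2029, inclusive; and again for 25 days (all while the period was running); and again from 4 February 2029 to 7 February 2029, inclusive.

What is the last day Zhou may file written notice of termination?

March 20, 2029

45 days after 27 December 2028 is February 10, 2029.
Service was not by mail, so no mail extension applies.
From December 31, 2028 through January 5, 2029 inclusive is 6 days; tolling adds 6 days: February 10, 2029 + 6 days = February 16, 2029.
Tolling adds 25 days: February 16, 2029 + 25 days = March 13, 2029.
From February 4, 2029 through February 7, 2029 inclusive is 4 days; tolling adds 4 days: March 13, 2029 + 4 days = March 17, 2029.
March 17, 2029 is Saturday; March 18, 2029 is Sunday; March 19, 2029 is a listed holiday. The next qualifying day is March 20, 2029.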